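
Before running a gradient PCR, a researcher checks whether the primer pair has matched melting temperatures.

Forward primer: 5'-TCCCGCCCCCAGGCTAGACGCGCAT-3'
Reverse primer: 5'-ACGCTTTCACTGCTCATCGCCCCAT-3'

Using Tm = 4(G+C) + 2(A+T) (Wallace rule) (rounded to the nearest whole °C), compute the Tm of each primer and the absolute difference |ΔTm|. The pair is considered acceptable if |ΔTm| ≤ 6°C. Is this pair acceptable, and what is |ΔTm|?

Forward: A=4 T=3 G=6 C=12 → Tm = 2·7 + 4·18 = 86°C.
Reverse: A=4 T=7 G=3 C=11 → Tm = 2·11 + 4·14 = 78°C.
|ΔTm| = |86 − 78| = 8°C, > 6°C.

|ΔTm| = 8°C; the pair is not acceptable.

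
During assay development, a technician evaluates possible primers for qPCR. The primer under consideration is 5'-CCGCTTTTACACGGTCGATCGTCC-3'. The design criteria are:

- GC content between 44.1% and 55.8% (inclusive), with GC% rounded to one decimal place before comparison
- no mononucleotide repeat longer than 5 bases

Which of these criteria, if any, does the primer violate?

Fails: GC content.

Base counts: A=3, T=7, G=5, C=9 (length 24).
GC content: GC 14/24 = 58.3%, outside 44.1–55.8% ✗
homopolymer run: longest run = 4 ✓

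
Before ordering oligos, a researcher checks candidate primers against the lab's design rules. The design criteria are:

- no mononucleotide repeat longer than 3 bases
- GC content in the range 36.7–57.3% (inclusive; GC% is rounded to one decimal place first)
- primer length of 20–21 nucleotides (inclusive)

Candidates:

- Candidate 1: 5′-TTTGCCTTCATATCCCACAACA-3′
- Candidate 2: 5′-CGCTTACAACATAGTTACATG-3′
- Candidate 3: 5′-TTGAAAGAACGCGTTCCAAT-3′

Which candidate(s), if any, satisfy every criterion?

Candidate 1 (22 nt, A=6 T=7 G=1 C=8): longest run = 3 ✓; GC 9/22 = 40.9% ✓; length 22, outside 20–21 ✗ — fails.
Candidate 2 (21 nt, A=7 T=6 G=3 C=5): longest run = 2 ✓; GC 8/21 = 38.1% ✓; length 21 ✓ — passes.
Candidate 3 (20 nt, A=7 T=5 G=4 C=4): longest run = 3 ✓; GC 8/20 = 40.0% ✓; length 20 ✓ — passes.

Candidate 2 and Candidate 3.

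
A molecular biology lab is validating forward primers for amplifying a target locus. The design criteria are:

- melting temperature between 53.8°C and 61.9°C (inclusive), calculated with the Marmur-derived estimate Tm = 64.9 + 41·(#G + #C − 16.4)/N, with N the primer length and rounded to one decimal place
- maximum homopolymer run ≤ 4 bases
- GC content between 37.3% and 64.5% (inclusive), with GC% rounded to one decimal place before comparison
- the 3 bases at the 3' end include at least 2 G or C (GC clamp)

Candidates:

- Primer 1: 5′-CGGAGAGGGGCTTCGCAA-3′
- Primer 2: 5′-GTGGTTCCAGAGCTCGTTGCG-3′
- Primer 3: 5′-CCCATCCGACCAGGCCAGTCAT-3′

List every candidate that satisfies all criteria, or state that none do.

Primer 2 only.

Primer 1 (18 nt, A=4 T=2 G=8 C=4): Tm = 64.9 + 41·(12 − 16.4)/18 = 54.9°C ✓; longest run = 4 ✓; GC 12/18 = 66.7%, outside 37.3–64.5% ✗; 3' end CAA has 1 G/C, need ≥2 ✗ — fails.
Primer 2 (21 nt, A=2 T=6 G=8 C=5): Tm = 64.9 + 41·(13 − 16.4)/21 = 58.3°C ✓; longest run = 2 ✓; GC 13/21 = 61.9% ✓; 3' end GCG has 3 G/C ✓ — passes.
Primer 3 (22 nt, A=5 T=3 G=4 C=10): Tm = 64.9 + 41·(14 − 16.4)/22 = 60.4°C ✓; longest run = 3 ✓; GC 14/22 = 63.6% ✓; 3' end CAT has 1 G/C, need ≥2 ✗ — fails.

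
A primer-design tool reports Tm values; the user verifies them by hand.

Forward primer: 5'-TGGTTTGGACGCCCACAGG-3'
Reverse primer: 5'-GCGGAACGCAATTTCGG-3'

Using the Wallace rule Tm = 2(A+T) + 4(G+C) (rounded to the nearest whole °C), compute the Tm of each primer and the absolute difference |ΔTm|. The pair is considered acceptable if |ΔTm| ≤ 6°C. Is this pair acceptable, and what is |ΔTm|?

Forward: A=3 T=4 G=7 C=5 → Tm = 2·7 + 4·12 = 62°C.
Reverse: A=4 T=3 G=6 C=4 → Tm = 2·7 + 4·10 = 54°C.
|ΔTm| = |62 − 54| = 8°C, > 6°C.

|ΔTm| = 8°C; the pair is not acceptable.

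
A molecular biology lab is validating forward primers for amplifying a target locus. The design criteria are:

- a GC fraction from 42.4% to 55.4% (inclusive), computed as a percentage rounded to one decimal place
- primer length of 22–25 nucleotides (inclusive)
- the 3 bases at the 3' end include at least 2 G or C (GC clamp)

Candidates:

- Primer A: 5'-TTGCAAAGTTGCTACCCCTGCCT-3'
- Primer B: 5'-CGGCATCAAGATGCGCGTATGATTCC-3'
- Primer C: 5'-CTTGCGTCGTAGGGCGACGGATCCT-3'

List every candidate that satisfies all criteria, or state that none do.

Primer A (23 nt, A=4 T=7 G=4 C=8): GC 12/23 = 52.2% ✓; length 23 ✓; 3' end CCT has 2 G/C ✓ — passes.
Primer B (26 nt, A=6 T=6 G=7 C=7): GC 14/26 = 53.8% ✓; length 26, outside 22–25 ✗; 3' end TCC has 2 G/C ✓ — fails.
Primer C (25 nt, A=3 T=6 G=9 C=7): GC 16/25 = 64.0%, outside 42.4–55.4% ✗; length 25 ✓; 3' end CCT has 2 G/C ✓ — fails.

Primer A only.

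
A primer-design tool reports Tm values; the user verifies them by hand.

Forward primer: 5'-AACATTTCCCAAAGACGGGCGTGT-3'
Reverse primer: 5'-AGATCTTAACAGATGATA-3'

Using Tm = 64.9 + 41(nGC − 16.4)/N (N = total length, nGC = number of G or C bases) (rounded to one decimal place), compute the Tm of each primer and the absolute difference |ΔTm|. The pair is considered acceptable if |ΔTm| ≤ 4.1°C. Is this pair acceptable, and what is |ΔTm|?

|ΔTm| = 18.5°C; the pair is not acceptable.

Forward: G+C = 12, N = 24 → Tm = 64.9 + 41·(12 − 16.4)/24 = 57.4°C.
Reverse: G+C = 5, N = 18 → Tm = 64.9 + 41·(5 − 16.4)/18 = 38.9°C.
|ΔTm| = |57.4 − 38.9| = 18.5°C, > 4.1°C.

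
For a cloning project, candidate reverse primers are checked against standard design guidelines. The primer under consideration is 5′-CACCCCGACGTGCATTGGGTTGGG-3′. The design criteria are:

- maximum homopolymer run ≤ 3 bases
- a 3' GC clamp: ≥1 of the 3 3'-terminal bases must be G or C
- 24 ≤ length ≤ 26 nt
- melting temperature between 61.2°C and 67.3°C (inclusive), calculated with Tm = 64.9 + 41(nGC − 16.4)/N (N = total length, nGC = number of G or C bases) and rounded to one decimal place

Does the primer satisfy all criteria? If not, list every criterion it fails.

Fails: homopolymer run.

Base counts: A=3, T=5, G=9, C=7 (length 24).
homopolymer run: longest run = 4, exceeds 3 ✗
GC clamp: 3' end GGG has 3 G/C ✓
length: length 24 ✓
Tm: Tm = 64.9 + 41·(16 − 16.4)/24 = 64.2°C ✓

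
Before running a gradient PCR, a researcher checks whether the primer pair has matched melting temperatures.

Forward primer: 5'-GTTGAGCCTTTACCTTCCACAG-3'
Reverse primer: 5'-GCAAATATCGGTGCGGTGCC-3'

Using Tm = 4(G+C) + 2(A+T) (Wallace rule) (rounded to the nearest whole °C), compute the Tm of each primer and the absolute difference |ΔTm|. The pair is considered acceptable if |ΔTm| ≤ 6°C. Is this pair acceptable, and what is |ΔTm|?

Forward: A=4 T=7 G=4 C=7 → Tm = 2·11 + 4·11 = 66°C.
Reverse: A=4 T=4 G=7 C=5 → Tm = 2·8 + 4·12 = 64°C.
|ΔTm| = |66 − 64| = 2°C, ≤ 6°C.

|ΔTm| = 2°C; the pair is acceptable.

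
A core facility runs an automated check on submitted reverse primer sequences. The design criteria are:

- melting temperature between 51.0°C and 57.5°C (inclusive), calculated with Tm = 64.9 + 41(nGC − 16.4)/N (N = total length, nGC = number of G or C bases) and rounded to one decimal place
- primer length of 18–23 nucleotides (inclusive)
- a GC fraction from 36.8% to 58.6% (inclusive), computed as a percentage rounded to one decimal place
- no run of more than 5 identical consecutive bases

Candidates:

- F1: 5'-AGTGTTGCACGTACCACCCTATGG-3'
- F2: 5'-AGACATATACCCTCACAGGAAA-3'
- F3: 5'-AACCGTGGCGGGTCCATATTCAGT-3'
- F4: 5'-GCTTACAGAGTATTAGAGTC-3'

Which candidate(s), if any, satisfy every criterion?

F2 only.

F1 (24 nt, A=5 T=6 G=6 C=7): Tm = 64.9 + 41·(13 − 16.4)/24 = 59.1°C, outside 51.0–57.5°C ✗; length 24, outside 18–23 ✗; GC 13/24 = 54.2% ✓; longest run = 3 ✓ — fails.
F2 (22 nt, A=10 T=3 G=3 C=6): Tm = 64.9 + 41·(9 − 16.4)/22 = 51.1°C ✓; length 22 ✓; GC 9/22 = 40.9% ✓; longest run = 3 ✓ — passes.
F3 (24 nt, A=5 T=6 G=7 C=6): Tm = 64.9 + 41·(13 − 16.4)/24 = 59.1°C, outside 51.0–57.5°C ✗; length 24, outside 18–23 ✗; GC 13/24 = 54.2% ✓; longest run = 3 ✓ — fails.
F4 (20 nt, A=6 T=6 G=5 C=3): Tm = 64.9 + 41·(8 − 16.4)/20 = 47.7°C, outside 51.0–57.5°C ✗; length 20 ✓; GC 8/20 = 40.0% ✓; longest run = 2 ✓ — fails.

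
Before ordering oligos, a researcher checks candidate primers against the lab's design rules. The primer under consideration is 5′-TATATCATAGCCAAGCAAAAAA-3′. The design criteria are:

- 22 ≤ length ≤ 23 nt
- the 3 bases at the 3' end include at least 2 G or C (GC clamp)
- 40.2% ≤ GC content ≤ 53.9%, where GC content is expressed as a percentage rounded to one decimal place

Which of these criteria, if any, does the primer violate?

Fails: GC clamp, GC content.

Base counts: A=12, T=4, G=2, C=4 (length 22).
length: length 22 ✓
GC clamp: 3' end AAA has 0 G/C, need ≥2 ✗
GC content: GC 6/22 = 27.3%, outside 40.2–53.9% ✗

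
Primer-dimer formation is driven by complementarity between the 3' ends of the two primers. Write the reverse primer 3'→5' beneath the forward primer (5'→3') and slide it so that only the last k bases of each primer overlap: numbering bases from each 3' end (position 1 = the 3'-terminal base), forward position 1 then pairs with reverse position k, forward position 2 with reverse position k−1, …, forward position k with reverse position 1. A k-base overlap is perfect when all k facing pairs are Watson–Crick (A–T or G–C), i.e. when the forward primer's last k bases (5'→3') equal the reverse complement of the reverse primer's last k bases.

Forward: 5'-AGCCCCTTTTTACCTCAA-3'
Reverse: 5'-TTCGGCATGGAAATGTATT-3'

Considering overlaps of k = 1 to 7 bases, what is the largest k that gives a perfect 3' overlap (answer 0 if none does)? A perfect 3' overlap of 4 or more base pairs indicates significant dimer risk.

Longest perfect overlap: 2 complementary base pairs; below the dimer-risk threshold (threshold 4).

Last 7 bases (5'→3') — forward …ACCTCAA, reverse …ATGTATT.
Reverse complement of the reverse primer's last 7 bases: AATACAT; its first k bases are the reverse complement of the reverse primer's last k bases, so a perfect k-base overlap needs the forward primer's last k bases to equal them.
Comparing (forward last k vs required): k=1: A vs A ✓; k=2: AA vs AA ✓; k=3: CAA vs AAT ✗; k=4: TCAA vs AATA ✗; k=5: CTCAA vs AATAC ✗; k=6: CCTCAA vs AATACA ✗; k=7: ACCTCAA vs AATACAT ✗.
Perfect overlaps at k = 1, 2; the largest is 2.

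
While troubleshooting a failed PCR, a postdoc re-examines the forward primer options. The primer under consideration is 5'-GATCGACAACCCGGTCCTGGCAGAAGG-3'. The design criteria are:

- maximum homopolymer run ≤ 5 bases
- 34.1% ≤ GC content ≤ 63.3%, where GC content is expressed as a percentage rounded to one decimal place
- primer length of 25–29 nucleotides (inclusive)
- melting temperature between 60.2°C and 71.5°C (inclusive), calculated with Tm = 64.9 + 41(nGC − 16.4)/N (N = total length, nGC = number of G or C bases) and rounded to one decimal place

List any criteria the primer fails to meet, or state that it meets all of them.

Meets all criteria.

Base counts: A=7, T=3, G=9, C=8 (length 27).
homopolymer run: longest run = 3 ✓
GC content: GC 17/27 = 63.0% ✓
length: length 27 ✓
Tm: Tm = 64.9 + 41·(17 − 16.4)/27 = 65.8°C ✓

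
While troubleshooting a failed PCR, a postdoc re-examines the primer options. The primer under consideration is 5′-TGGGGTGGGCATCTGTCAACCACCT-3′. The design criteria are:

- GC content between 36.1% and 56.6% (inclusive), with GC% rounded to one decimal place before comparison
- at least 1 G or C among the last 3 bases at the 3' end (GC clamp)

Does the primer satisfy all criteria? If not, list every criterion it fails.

Fails: GC content.

Base counts: A=4, T=6, G=8, C=7 (length 25).
GC content: GC 15/25 = 60.0%, outside 36.1–56.6% ✗
GC clamp: 3' end CCT has 2 G/C ✓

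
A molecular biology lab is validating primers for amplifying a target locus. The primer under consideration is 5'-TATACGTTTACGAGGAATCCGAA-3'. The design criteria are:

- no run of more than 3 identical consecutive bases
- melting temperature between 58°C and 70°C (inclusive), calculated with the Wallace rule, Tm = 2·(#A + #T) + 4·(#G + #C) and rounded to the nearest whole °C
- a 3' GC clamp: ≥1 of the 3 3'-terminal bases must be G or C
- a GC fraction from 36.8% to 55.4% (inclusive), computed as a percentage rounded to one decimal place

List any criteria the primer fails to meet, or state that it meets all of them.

Base counts: A=8, T=6, G=5, C=4 (length 23).
homopolymer run: longest run = 3 ✓
Tm: Tm = 2·14 + 4·9 = 64°C ✓
GC clamp: 3' end GAA has 1 G/C ✓
GC content: GC 9/23 = 39.1% ✓

Meets all criteria.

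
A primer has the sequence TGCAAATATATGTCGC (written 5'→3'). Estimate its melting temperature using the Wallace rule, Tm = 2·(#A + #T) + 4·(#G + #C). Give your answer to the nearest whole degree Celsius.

Base counts: A=5, T=5, G=3, C=3 (length 16).
Tm = 2·(5+5) + 4·(3+3) = 2·10 + 4·6 = 20 + 24 = 44°C.

44°C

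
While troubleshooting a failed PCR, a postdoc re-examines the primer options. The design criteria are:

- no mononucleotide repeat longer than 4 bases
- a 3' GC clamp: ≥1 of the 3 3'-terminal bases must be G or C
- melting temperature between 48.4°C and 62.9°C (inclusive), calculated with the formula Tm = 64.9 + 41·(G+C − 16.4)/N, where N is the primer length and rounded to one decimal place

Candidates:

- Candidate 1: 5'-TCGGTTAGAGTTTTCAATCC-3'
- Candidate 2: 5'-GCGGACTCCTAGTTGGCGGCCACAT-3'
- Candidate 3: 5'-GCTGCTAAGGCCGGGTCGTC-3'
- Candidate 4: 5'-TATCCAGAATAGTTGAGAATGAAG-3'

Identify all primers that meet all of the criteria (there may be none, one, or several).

Candidate 3 and Candidate 4.

Candidate 1 (20 nt, A=4 T=8 G=4 C=4): longest run = 4 ✓; 3' end TCC has 2 G/C ✓; Tm = 64.9 + 41·(8 − 16.4)/20 = 47.7°C, outside 48.4–62.9°C ✗ — fails.
Candidate 2 (25 nt, A=4 T=5 G=8 C=8): longest run = 2 ✓; 3' end CAT has 1 G/C ✓; Tm = 64.9 + 41·(16 − 16.4)/25 = 64.2°C, outside 48.4–62.9°C ✗ — fails.
Candidate 3 (20 nt, A=2 T=4 G=8 C=6): longest run = 3 ✓; 3' end GTC has 2 G/C ✓; Tm = 64.9 + 41·(14 − 16.4)/20 = 60.0°C ✓ — passes.
Candidate 4 (24 nt, A=10 T=6 G=6 C=2): longest run = 2 ✓; 3' end AAG has 1 G/C ✓; Tm = 64.9 + 41·(8 − 16.4)/24 = 50.6°C ✓ — passes.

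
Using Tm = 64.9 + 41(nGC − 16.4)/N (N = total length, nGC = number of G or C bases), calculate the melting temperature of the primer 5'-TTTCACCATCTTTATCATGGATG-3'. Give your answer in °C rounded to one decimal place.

Base counts: A=5, T=10, G=3, C=5; G+C = 8, N = 23.
Tm = 64.9 + 41·(8 − 16.4)/23 = 64.9 + -344.40/23 = 49.9°C.

49.9°C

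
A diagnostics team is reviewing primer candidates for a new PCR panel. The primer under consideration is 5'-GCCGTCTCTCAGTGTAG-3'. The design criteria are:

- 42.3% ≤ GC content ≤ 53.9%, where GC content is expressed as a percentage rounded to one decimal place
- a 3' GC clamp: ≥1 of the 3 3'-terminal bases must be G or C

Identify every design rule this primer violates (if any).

Fails: GC content.

Base counts: A=2, T=5, G=5, C=5 (length 17).
GC content: GC 10/17 = 58.8%, outside 42.3–53.9% ✗
GC clamp: 3' end TAG has 1 G/C ✓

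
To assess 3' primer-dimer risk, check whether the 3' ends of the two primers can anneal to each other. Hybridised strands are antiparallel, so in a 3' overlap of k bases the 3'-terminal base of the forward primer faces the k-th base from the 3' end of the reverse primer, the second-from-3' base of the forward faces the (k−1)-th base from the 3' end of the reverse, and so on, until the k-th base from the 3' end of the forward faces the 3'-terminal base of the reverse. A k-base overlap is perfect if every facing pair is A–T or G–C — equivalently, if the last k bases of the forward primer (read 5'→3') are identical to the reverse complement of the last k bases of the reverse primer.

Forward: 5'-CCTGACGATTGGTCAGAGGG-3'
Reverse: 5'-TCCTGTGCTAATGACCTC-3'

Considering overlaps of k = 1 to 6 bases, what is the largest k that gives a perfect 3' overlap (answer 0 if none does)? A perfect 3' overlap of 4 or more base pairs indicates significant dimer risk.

Longest perfect overlap: 1 complementary base pair; below the dimer-risk threshold (threshold 4).

Last 6 bases (5'→3') — forward …AGAGGG, reverse …GACCTC.
Reverse complement of the reverse primer's last 6 bases: GAGGTC; its first k bases are the reverse complement of the reverse primer's last k bases, so a perfect k-base overlap needs the forward primer's last k bases to equal them.
Comparing (forward last k vs required): k=1: G vs G ✓; k=2: GG vs GA ✗; k=3: GGG vs GAG ✗; k=4: AGGG vs GAGG ✗; k=5: GAGGG vs GAGGT ✗; k=6: AGAGGG vs GAGGTC ✗.
Only k = 1 is perfect, so the longest perfect 3' overlap is 1.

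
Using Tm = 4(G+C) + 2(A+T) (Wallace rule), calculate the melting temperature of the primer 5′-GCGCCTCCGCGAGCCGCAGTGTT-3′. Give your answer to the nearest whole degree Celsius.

Base counts: A=2, T=4, G=8, C=9 (length 23).
Tm = 2·(2+4) + 4·(8+9) = 2·6 + 4·17 = 12 + 68 = 80°C.

80°C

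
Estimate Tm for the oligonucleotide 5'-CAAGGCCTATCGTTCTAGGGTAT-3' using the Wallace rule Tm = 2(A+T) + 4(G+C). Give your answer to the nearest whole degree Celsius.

Base counts: A=5, T=7, G=6, C=5 (length 23).
Tm = 2·(5+7) + 4·(6+5) = 2·12 + 4·11 = 24 + 44 = 68°C.

68°C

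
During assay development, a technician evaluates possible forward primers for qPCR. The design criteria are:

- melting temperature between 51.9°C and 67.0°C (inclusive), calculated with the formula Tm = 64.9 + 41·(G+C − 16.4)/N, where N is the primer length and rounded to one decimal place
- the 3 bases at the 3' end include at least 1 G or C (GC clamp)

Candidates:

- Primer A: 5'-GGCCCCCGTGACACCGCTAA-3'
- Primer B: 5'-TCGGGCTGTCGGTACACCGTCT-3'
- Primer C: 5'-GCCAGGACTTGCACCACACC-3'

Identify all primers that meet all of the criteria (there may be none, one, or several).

Primer B and Primer C.

Primer A (20 nt, A=4 T=2 G=5 C=9): Tm = 64.9 + 41·(14 − 16.4)/20 = 60.0°C ✓; 3' end TAA has 0 G/C, need ≥1 ✗ — fails.
Primer B (22 nt, A=2 T=6 G=7 C=7): Tm = 64.9 + 41·(14 − 16.4)/22 = 60.4°C ✓; 3' end TCT has 1 G/C ✓ — passes.
Primer C (20 nt, A=5 T=2 G=4 C=9): Tm = 64.9 + 41·(13 − 16.4)/20 = 57.9°C ✓; 3' end ACC has 2 G/C ✓ — passes.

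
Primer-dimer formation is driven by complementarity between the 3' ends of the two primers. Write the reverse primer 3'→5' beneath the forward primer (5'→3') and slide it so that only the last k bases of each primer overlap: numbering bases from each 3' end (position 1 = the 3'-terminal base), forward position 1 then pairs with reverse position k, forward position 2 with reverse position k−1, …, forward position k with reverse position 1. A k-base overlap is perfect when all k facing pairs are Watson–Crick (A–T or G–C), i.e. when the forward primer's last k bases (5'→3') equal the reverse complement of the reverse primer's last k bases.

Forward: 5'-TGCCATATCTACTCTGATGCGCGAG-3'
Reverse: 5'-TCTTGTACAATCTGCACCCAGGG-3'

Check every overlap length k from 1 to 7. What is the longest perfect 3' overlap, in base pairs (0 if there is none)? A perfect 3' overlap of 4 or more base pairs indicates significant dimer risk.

Longest perfect overlap: 0 complementary base pairs; below the dimer-risk threshold (threshold 4).

Last 7 bases (5'→3') — forward …GCGCGAG, reverse …CCCAGGG.
Reverse complement of the reverse primer's last 7 bases: CCCTGGG; its first k bases are the reverse complement of the reverse primer's last k bases, so a perfect k-base overlap needs the forward primer's last k bases to equal them.
Comparing (forward last k vs required): k=1: G vs C ✗; k=2: AG vs CC ✗; k=3: GAG vs CCC ✗; k=4: CGAG vs CCCT ✗; k=5: GCGAG vs CCCTG ✗; k=6: CGCGAG vs CCCTGG ✗; k=7: GCGCGAG vs CCCTGGG ✗.
No overlap length from 1 to 7 is perfect, so the longest perfect 3' overlap is 0.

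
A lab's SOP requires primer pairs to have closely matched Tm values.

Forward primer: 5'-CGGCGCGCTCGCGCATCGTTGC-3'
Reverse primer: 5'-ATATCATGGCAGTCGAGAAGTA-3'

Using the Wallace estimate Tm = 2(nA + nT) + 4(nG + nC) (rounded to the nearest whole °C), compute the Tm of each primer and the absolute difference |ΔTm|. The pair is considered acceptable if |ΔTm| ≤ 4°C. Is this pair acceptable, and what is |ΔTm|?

Forward: A=1 T=4 G=8 C=9 → Tm = 2·5 + 4·17 = 78°C.
Reverse: A=8 T=5 G=6 C=3 → Tm = 2·13 + 4·9 = 62°C.
|ΔTm| = |78 − 62| = 16°C, > 4°C.

|ΔTm| = 16°C; the pair is not acceptable.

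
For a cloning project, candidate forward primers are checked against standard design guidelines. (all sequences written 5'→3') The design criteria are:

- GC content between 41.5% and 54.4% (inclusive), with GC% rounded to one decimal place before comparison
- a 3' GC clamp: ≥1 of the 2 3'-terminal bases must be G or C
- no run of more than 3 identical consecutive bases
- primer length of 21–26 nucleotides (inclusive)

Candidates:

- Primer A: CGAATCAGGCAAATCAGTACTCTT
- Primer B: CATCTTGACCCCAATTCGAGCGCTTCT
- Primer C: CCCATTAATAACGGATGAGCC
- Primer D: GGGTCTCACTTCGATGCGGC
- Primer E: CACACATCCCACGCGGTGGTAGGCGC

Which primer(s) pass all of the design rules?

Primer C only.

Primer A (24 nt, A=8 T=6 G=4 C=6): GC 10/24 = 41.7% ✓; 3' end TT has 0 G/C, need ≥1 ✗; longest run = 3 ✓; length 24 ✓ — fails.
Primer B (27 nt, A=5 T=8 G=4 C=10): GC 14/27 = 51.9% ✓; 3' end CT has 1 G/C ✓; longest run = 4, exceeds 3 ✗; length 27, outside 21–26 ✗ — fails.
Primer C (21 nt, A=7 T=4 G=4 C=6): GC 10/21 = 47.6% ✓; 3' end CC has 2 G/C ✓; longest run = 3 ✓; length 21 ✓ — passes.
Primer D (20 nt, A=2 T=5 G=7 C=6): GC 13/20 = 65.0%, outside 41.5–54.4% ✗; 3' end GC has 2 G/C ✓; longest run = 3 ✓; length 20, outside 21–26 ✗ — fails.
Primer E (26 nt, A=5 T=3 G=8 C=10): GC 18/26 = 69.2%, outside 41.5–54.4% ✗; 3' end GC has 2 G/C ✓; longest run = 3 ✓; length 26 ✓ — fails.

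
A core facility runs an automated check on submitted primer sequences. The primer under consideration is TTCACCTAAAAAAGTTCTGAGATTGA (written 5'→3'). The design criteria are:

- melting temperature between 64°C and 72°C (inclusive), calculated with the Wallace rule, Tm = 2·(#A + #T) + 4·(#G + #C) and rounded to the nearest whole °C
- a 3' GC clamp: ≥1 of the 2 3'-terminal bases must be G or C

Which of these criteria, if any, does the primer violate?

Base counts: A=10, T=8, G=4, C=4 (length 26).
Tm: Tm = 2·18 + 4·8 = 68°C ✓
GC clamp: 3' end GA has 1 G/C ✓

Meets all criteria.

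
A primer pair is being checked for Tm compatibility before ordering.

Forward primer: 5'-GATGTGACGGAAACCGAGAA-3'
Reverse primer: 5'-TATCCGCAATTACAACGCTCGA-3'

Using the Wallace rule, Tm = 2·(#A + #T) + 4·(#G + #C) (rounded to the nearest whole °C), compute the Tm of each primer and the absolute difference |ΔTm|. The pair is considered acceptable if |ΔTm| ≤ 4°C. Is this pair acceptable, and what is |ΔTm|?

|ΔTm| = 4°C; the pair is acceptable.

Forward: A=8 T=2 G=7 C=3 → Tm = 2·10 + 4·10 = 60°C.
Reverse: A=7 T=5 G=3 C=7 → Tm = 2·12 + 4·10 = 64°C.
|ΔTm| = |60 − 64| = 4°C, ≤ 4°C.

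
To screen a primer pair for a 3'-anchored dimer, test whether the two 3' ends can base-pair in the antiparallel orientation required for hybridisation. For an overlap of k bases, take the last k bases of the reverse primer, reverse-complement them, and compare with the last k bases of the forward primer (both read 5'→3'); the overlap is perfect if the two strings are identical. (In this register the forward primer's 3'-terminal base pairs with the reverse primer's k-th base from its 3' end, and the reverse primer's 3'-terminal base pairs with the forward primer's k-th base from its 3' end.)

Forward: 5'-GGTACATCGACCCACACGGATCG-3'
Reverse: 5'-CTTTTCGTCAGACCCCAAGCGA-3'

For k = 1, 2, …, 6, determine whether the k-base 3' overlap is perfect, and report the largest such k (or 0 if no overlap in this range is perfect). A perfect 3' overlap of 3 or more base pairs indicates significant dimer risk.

Longest perfect overlap: 3 complementary base pairs; significant dimer risk (threshold 3).

Last 6 bases (5'→3') — forward …GGATCG, reverse …AAGCGA.
Reverse complement of the reverse primer's last 6 bases: TCGCTT; its first k bases are the reverse complement of the reverse primer's last k bases, so a perfect k-base overlap needs the forward primer's last k bases to equal them.
Comparing (forward last k vs required): k=1: G vs T ✗; k=2: CG vs TC ✗; k=3: TCG vs TCG ✓; k=4: ATCG vs TCGC ✗; k=5: GATCG vs TCGCT ✗; k=6: GGATCG vs TCGCTT ✗.
Only k = 3 is perfect, so the longest perfect 3' overlap is 3.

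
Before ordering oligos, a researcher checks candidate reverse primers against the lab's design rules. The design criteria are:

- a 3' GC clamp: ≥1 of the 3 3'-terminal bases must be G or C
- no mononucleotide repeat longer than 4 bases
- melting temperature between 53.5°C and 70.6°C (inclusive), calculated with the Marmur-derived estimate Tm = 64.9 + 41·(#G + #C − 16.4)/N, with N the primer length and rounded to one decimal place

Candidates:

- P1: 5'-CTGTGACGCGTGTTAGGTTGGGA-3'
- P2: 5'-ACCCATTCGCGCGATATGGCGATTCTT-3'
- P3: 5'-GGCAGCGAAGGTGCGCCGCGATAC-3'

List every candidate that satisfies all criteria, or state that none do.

P1 (23 nt, A=3 T=7 G=10 C=3): 3' end GGA has 2 G/C ✓; longest run = 3 ✓; Tm = 64.9 + 41·(13 − 16.4)/23 = 58.8°C ✓ — passes.
P2 (27 nt, A=5 T=8 G=6 C=8): 3' end CTT has 1 G/C ✓; longest run = 3 ✓; Tm = 64.9 + 41·(14 − 16.4)/27 = 61.3°C ✓ — passes.
P3 (24 nt, A=5 T=2 G=10 C=7): 3' end TAC has 1 G/C ✓; longest run = 2 ✓; Tm = 64.9 + 41·(17 − 16.4)/24 = 65.9°C ✓ — passes.

P1, P2 and P3.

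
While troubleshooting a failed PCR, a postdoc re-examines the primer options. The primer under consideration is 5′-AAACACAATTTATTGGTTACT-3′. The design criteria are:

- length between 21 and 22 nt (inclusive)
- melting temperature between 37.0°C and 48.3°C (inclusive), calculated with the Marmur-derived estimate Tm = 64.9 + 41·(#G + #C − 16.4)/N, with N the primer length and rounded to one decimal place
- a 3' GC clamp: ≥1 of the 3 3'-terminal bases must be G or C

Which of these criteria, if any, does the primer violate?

Meets all criteria.

Base counts: A=8, T=8, G=2, C=3 (length 21).
length: length 21 ✓
Tm: Tm = 64.9 + 41·(5 − 16.4)/21 = 42.6°C ✓
GC clamp: 3' end ACT has 1 G/C ✓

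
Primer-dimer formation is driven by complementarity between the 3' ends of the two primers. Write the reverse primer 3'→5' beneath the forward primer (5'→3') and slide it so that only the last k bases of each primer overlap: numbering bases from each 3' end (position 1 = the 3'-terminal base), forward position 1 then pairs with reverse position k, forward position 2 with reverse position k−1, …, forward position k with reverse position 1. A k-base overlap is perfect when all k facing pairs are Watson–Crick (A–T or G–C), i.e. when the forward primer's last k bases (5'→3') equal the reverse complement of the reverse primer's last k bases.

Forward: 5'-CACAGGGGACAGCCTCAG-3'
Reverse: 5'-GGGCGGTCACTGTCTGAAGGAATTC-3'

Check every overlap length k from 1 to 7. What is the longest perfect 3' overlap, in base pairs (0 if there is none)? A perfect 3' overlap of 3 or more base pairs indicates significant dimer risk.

Longest perfect overlap: 1 complementary base pair; below the dimer-risk threshold (threshold 3).

Last 7 bases (5'→3') — forward …GCCTCAG, reverse …GGAATTC.
Reverse complement of the reverse primer's last 7 bases: GAATTCC; its first k bases are the reverse complement of the reverse primer's last k bases, so a perfect k-base overlap needs the forward primer's last k bases to equal them.
Comparing (forward last k vs required): k=1: G vs G ✓; k=2: AG vs GA ✗; k=3: CAG vs GAA ✗; k=4: TCAG vs GAAT ✗; k=5: CTCAG vs GAATT ✗; k=6: CCTCAG vs GAATTC ✗; k=7: GCCTCAG vs GAATTCC ✗.
Only k = 1 is perfect, so the longest perfect 3' overlap is 1.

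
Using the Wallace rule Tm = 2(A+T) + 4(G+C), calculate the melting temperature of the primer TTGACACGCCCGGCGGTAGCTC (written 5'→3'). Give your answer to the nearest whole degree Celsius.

74°C

Base counts: A=3, T=4, G=7, C=8 (length 22).
Tm = 2·(3+4) + 4·(7+8) = 2·7 + 4·15 = 14 + 60 = 74°C.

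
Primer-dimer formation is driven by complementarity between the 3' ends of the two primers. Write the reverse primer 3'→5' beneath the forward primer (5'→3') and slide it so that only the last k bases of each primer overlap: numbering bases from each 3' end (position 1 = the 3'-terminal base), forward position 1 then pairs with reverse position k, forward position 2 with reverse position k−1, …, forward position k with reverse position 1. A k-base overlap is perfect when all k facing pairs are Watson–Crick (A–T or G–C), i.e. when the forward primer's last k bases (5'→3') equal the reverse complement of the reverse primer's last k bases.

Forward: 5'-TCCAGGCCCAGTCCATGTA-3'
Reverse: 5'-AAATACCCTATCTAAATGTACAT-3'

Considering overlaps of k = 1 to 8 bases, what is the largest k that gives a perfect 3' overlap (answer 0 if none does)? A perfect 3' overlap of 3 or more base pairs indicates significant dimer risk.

Longest perfect overlap: 5 complementary base pairs; significant dimer risk (threshold 3).

Last 8 bases (5'→3') — forward …TCCATGTA, reverse …ATGTACAT.
Reverse complement of the reverse primer's last 8 bases: ATGTACAT; its first k bases are the reverse complement of the reverse primer's last k bases, so a perfect k-base overlap needs the forward primer's last k bases to equal them.
Comparing (forward last k vs required): k=1: A vs A ✓; k=2: TA vs AT ✗; k=3: GTA vs ATG ✗; k=4: TGTA vs ATGT ✗; k=5: ATGTA vs ATGTA ✓; k=6: CATGTA vs ATGTAC ✗; k=7: CCATGTA vs ATGTACA ✗; k=8: TCCATGTA vs ATGTACAT ✗.
Perfect overlaps at k = 1, 5; the largest is 5.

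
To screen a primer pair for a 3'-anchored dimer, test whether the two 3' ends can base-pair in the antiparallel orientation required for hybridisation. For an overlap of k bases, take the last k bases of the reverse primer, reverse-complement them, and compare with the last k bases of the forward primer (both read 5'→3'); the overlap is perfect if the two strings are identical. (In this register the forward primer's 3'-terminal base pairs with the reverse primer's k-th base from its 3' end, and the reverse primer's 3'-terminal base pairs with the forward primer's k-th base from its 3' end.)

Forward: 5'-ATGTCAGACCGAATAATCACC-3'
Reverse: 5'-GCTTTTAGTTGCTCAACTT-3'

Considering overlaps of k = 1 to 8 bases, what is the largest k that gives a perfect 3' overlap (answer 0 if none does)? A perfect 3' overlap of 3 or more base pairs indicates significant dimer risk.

Longest perfect overlap: 0 complementary base pairs; below the dimer-risk threshold (threshold 3).

Last 8 bases (5'→3') — forward …TAATCACC, reverse …CTCAACTT.
Reverse complement of the reverse primer's last 8 bases: AAGTTGAG; its first k bases are the reverse complement of the reverse primer's last k bases, so a perfect k-base overlap needs the forward primer's last k bases to equal them.
Comparing (forward last k vs required): k=1: C vs A ✗; k=2: CC vs AA ✗; k=3: ACC vs AAG ✗; k=4: CACC vs AAGT ✗; k=5: TCACC vs AAGTT ✗; k=6: ATCACC vs AAGTTG ✗; k=7: AATCACC vs AAGTTGA ✗; k=8: TAATCACC vs AAGTTGAG ✗.
No overlap length from 1 to 8 is perfect, so the longest perfect 3' overlap is 0.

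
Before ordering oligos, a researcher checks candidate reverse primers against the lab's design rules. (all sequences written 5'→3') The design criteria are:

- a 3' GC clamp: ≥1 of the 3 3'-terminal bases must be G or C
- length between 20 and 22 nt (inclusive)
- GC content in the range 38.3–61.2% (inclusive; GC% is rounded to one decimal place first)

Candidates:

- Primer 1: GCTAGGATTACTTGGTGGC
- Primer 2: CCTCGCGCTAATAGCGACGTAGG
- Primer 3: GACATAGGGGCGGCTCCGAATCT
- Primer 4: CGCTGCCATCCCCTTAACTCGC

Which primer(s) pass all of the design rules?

None of the candidates satisfy all criteria.

Primer 1 (19 nt, A=3 T=6 G=7 C=3): 3' end GGC has 3 G/C ✓; length 19, outside 20–22 ✗; GC 10/19 = 52.6% ✓ — fails.
Primer 2 (23 nt, A=5 T=4 G=7 C=7): 3' end AGG has 2 G/C ✓; length 23, outside 20–22 ✗; GC 14/23 = 60.9% ✓ — fails.
Primer 3 (23 nt, A=5 T=4 G=8 C=6): 3' end TCT has 1 G/C ✓; length 23, outside 20–22 ✗; GC 14/23 = 60.9% ✓ — fails.
Primer 4 (22 nt, A=3 T=5 G=3 C=11): 3' end CGC has 3 G/C ✓; length 22 ✓; GC 14/22 = 63.6%, outside 38.3–61.2% ✗ — fails.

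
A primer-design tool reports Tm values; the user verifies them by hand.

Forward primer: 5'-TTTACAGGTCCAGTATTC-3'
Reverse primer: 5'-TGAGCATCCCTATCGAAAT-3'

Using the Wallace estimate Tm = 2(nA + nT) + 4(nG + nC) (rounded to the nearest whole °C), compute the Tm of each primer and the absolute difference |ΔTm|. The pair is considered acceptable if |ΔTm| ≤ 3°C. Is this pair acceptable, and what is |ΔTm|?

Forward: A=4 T=7 G=3 C=4 → Tm = 2·11 + 4·7 = 50°C.
Reverse: A=6 T=5 G=3 C=5 → Tm = 2·11 + 4·8 = 54°C.
|ΔTm| = |50 − 54| = 4°C, > 3°C.

|ΔTm| = 4°C; the pair is not acceptable.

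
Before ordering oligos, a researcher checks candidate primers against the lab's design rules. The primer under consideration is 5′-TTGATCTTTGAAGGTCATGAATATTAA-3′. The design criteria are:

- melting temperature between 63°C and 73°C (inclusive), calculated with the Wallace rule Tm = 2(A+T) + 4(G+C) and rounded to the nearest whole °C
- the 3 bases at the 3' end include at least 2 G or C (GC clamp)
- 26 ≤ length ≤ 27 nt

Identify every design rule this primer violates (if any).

Fails: GC clamp.

Base counts: A=9, T=11, G=5, C=2 (length 27).
Tm: Tm = 2·20 + 4·7 = 68°C ✓
GC clamp: 3' end TAA has 0 G/C, need ≥2 ✗
length: length 27 ✓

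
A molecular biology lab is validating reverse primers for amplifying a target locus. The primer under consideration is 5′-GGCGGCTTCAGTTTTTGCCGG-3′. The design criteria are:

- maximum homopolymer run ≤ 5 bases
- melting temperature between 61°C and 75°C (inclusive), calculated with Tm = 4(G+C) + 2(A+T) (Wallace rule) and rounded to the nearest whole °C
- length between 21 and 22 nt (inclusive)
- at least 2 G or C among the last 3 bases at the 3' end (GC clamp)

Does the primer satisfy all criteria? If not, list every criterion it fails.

Base counts: A=1, T=7, G=8, C=5 (length 21).
homopolymer run: longest run = 5 ✓
Tm: Tm = 2·8 + 4·13 = 68°C ✓
length: length 21 ✓
GC clamp: 3' end CGG has 3 G/C ✓

Meets all criteria.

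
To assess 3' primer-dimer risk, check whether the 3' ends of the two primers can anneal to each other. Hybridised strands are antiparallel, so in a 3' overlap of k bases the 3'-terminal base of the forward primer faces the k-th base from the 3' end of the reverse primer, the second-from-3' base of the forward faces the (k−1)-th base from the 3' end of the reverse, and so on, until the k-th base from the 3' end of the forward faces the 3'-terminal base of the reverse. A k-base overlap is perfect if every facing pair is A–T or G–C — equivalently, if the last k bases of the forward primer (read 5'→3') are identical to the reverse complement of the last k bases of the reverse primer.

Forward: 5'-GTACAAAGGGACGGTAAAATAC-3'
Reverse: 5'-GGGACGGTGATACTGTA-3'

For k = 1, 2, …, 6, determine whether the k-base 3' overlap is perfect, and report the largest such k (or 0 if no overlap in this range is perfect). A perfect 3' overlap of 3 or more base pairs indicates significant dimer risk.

Last 6 bases (5'→3') — forward …AAATAC, reverse …ACTGTA.
Reverse complement of the reverse primer's last 6 bases: TACAGT; its first k bases are the reverse complement of the reverse primer's last k bases, so a perfect k-base overlap needs the forward primer's last k bases to equal them.
Comparing (forward last k vs required): k=1: C vs T ✗; k=2: AC vs TA ✗; k=3: TAC vs TAC ✓; k=4: ATAC vs TACA ✗; k=5: AATAC vs TACAG ✗; k=6: AAATAC vs TACAGT ✗.
Only k = 3 is perfect, so the longest perfect 3' overlap is 3.

Longest perfect overlap: 3 complementary base pairs; significant dimer risk (threshold 3).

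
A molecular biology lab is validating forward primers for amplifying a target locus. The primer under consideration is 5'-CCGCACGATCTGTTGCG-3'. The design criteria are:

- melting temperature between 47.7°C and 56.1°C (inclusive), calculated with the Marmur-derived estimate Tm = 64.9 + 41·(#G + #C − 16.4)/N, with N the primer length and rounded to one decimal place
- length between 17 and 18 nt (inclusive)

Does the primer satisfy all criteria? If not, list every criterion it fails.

Base counts: A=2, T=4, G=5, C=6 (length 17).
Tm: Tm = 64.9 + 41·(11 − 16.4)/17 = 51.9°C ✓
length: length 17 ✓

Meets all criteria.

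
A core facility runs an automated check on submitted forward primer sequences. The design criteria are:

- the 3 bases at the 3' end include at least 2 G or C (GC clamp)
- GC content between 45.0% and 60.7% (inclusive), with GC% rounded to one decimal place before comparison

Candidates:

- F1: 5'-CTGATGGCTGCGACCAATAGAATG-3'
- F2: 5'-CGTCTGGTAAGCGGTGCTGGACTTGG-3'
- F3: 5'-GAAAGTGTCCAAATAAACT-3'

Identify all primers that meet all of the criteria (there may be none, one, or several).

F1 (24 nt, A=7 T=5 G=7 C=5): 3' end ATG has 1 G/C, need ≥2 ✗; GC 12/24 = 50.0% ✓ — fails.
F2 (26 nt, A=3 T=7 G=11 C=5): 3' end TGG has 2 G/C ✓; GC 16/26 = 61.5%, outside 45.0–60.7% ✗ — fails.
F3 (19 nt, A=9 T=4 G=3 C=3): 3' end ACT has 1 G/C, need ≥2 ✗; GC 6/19 = 31.6%, outside 45.0–60.7% ✗ — fails.

None of the candidates satisfy all criteria.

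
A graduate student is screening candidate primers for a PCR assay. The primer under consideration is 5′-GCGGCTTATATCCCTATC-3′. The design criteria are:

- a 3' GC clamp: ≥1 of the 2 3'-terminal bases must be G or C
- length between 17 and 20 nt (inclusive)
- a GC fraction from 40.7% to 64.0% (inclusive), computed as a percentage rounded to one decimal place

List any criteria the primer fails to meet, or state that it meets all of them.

Meets all criteria.

Base counts: A=3, T=6, G=3, C=6 (length 18).
GC clamp: 3' end TC has 1 G/C ✓
length: length 18 ✓
GC content: GC 9/18 = 50.0% ✓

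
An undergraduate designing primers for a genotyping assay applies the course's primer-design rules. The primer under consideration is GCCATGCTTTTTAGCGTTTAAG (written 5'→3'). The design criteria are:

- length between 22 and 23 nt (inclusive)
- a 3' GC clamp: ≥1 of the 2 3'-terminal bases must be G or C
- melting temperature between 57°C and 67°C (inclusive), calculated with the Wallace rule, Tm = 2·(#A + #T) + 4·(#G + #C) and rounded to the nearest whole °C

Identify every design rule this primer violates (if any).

Base counts: A=4, T=9, G=5, C=4 (length 22).
length: length 22 ✓
GC clamp: 3' end AG has 1 G/C ✓
Tm: Tm = 2·13 + 4·9 = 62°C ✓

Meets all criteria.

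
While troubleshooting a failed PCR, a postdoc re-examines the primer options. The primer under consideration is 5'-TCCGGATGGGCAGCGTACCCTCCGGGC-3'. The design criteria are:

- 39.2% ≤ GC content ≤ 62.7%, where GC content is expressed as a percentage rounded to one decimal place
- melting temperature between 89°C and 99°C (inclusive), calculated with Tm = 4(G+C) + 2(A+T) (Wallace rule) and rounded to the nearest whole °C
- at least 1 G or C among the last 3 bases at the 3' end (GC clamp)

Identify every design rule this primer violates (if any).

Fails: GC content.

Base counts: A=3, T=4, G=10, C=10 (length 27).
GC content: GC 20/27 = 74.1%, outside 39.2–62.7% ✗
Tm: Tm = 2·7 + 4·20 = 94°C ✓
GC clamp: 3' end GGC has 3 G/C ✓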